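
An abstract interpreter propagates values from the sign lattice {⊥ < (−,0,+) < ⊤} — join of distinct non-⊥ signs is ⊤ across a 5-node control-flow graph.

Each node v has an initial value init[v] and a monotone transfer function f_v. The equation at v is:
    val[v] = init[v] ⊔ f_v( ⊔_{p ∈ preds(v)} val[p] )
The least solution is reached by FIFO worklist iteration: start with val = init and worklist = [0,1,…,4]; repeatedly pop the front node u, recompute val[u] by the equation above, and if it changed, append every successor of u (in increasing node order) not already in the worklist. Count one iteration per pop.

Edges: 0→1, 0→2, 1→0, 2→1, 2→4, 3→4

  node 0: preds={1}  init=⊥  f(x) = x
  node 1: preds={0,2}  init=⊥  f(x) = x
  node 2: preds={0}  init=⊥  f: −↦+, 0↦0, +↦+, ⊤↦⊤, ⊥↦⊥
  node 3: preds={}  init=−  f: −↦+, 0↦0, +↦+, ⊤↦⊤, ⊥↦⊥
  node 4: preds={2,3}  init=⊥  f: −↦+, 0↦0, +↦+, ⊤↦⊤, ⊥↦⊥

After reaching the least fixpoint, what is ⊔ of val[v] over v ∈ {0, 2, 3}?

Trace (5 dequeues):
  [1] u=0 | in ⊥ | out ⊥ | ==
  [2] u=1 | in ⊥ | out ⊥ | ==
  [3] u=2 | in ⊥ | out ⊥ | ==
  [4] u=3 | in ⊥ | out − | ==
  [5] u=4 | in − | out + | prev ⊥ | push {}

Converged values:
  [0] ⊥
  [1] ⊥
  [2] ⊥
  [3] −
  [4] +

−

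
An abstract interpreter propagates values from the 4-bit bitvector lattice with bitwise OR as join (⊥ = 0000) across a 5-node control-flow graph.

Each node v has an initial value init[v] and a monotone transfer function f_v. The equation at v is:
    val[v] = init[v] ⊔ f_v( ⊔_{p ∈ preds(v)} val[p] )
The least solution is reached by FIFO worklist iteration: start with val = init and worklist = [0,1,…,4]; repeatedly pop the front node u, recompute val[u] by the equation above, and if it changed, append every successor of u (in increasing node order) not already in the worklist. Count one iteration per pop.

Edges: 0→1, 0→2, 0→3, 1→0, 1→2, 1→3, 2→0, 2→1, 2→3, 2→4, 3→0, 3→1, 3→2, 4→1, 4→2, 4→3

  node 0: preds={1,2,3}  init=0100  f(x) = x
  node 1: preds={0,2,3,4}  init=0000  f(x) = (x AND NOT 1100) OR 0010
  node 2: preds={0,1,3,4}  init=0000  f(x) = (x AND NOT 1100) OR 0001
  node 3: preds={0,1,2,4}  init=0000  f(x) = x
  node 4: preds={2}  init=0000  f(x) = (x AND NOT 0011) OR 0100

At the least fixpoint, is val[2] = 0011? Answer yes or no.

Trace (10 dequeues):
  [1] u=0 | in 0000 | out 0100 | ==
  [2] u=1 | in 0100 | out 0010 | prev 0000 | push {0}
  [3] u=2 | in 0110 | out 0011 | prev 0000 | push {1}
  [4] u=3 | in 0111 | out 0111 | prev 0000 | push {2}
  [5] u=4 | in 0011 | out 0100 | prev 0000 | push {3}
  [6] u=0 | in 0111 | out 0111 | prev 0100 | push {}
  [7] u=1 | in 0111 | out 0011 | prev 0010 | push {0}
  [8] u=2 | in 0111 | out 0011 | ==
  [9] u=3 | in 0111 | out 0111 | ==
  [10] u=0 | in 0111 | out 0111 | ==

Converged values:
  [0] 0111
  [1] 0011
  [2] 0011
  [3] 0111
  [4] 0100

yes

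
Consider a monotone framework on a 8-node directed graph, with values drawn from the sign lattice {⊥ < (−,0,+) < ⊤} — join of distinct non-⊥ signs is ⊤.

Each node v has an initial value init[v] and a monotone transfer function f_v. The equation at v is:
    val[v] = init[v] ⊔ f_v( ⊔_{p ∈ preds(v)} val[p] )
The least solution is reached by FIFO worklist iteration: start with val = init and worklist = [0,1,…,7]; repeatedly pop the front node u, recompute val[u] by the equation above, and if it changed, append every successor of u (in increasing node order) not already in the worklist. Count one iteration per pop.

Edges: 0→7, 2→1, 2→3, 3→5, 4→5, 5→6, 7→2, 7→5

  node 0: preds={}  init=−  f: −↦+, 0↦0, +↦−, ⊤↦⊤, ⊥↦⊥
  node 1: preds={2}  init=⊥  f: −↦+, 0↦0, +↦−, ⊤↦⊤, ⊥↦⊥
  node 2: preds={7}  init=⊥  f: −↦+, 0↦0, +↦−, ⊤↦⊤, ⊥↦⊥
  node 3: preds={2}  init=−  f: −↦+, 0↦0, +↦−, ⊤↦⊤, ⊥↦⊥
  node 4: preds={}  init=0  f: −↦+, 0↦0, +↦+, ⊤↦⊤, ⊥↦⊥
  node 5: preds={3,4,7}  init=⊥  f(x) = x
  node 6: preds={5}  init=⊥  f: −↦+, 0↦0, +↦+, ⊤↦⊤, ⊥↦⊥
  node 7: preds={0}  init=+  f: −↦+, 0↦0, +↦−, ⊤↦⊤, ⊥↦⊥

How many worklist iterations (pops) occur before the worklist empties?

9

Iteration log — 9 steps:
  step 1. node 0  ⊔preds=⊥  new=−  stable
  step 2. node 1  ⊔preds=⊥  new=⊥  stable
  step 3. node 2  ⊔preds=+  new=−  old=⊥  +wl: 1
  step 4. node 3  ⊔preds=−  new=⊤  old=−  +wl: 
  step 5. node 4  ⊔preds=⊥  new=0  stable
  step 6. node 5  ⊔preds=⊤  new=⊤  old=⊥  +wl: 
  step 7. node 6  ⊔preds=⊤  new=⊤  old=⊥  +wl: 
  step 8. node 7  ⊔preds=−  new=+  stable
  step 9. node 1  ⊔preds=−  new=+  old=⊥  +wl: 

Least fixpoint reached:
  node 0: −
  node 1: +
  node 2: −
  node 3: ⊤
  node 4: 0
  node 5: ⊤
  node 6: ⊤
  node 7: +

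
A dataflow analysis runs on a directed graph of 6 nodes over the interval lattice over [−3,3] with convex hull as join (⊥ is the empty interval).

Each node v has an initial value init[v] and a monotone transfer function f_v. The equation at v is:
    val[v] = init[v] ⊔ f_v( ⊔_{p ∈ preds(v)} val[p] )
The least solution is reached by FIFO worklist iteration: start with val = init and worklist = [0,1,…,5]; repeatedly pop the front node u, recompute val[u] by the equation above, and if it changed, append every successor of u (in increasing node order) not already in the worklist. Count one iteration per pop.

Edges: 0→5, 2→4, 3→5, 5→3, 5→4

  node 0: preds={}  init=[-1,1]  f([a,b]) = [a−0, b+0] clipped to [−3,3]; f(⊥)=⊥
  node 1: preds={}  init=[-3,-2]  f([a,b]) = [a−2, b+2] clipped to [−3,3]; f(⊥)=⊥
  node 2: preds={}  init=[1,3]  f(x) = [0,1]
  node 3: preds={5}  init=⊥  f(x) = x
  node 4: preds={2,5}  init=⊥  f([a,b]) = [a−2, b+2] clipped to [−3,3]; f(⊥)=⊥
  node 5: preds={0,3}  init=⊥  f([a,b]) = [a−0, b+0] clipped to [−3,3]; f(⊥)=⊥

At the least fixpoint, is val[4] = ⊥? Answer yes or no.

no

Iteration log — 9 steps:
  step 1. node 0  ⊔preds=⊥  new=[-1,1]  stable
  step 2. node 1  ⊔preds=⊥  new=[-3,-2]  stable
  step 3. node 2  ⊔preds=⊥  new=[0,3]  old=[1,3]  +wl: 
  step 4. node 3  ⊔preds=⊥  new=⊥  stable
  step 5. node 4  ⊔preds=[0,3]  new=[-2,3]  old=⊥  +wl: 
  step 6. node 5  ⊔preds=[-1,1]  new=[-1,1]  old=⊥  +wl: 3,4
  step 7. node 3  ⊔preds=[-1,1]  new=[-1,1]  old=⊥  +wl: 5
  step 8. node 4  ⊔preds=[-1,3]  new=[-3,3]  old=[-2,3]  +wl: 
  step 9. node 5  ⊔preds=[-1,1]  new=[-1,1]  stable

Least fixpoint reached:
  node 0: [-1,1]
  node 1: [-3,-2]
  node 2: [0,3]
  node 3: [-1,1]
  node 4: [-3,3]
  node 5: [-1,1]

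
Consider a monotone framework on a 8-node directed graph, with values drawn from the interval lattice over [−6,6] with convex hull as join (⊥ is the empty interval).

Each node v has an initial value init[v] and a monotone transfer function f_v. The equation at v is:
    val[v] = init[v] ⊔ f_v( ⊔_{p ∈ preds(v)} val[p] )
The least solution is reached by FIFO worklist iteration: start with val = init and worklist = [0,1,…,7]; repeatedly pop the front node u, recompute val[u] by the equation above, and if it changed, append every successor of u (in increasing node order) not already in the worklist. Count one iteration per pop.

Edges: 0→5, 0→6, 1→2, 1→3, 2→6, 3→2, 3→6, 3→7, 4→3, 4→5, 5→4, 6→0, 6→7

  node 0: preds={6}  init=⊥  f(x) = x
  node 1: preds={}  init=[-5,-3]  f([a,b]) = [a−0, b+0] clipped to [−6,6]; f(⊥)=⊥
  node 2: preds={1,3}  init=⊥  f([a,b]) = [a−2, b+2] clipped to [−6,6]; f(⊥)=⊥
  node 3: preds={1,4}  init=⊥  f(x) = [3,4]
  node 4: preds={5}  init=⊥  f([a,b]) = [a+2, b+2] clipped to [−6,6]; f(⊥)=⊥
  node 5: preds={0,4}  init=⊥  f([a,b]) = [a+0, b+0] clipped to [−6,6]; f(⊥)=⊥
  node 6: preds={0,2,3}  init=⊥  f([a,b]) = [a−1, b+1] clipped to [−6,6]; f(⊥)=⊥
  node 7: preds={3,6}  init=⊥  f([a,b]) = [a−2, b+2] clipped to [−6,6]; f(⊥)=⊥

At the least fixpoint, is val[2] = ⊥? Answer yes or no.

Iteration log — 19 steps:
  step 1. node 0  ⊔preds=⊥  new=⊥  stable
  step 2. node 1  ⊔preds=⊥  new=[-5,-3]  stable
  step 3. node 2  ⊔preds=[-5,-3]  new=[-6,-1]  old=⊥  +wl: 
  step 4. node 3  ⊔preds=[-5,-3]  new=[3,4]  old=⊥  +wl: 2
  step 5. node 4  ⊔preds=⊥  new=⊥  stable
  step 6. node 5  ⊔preds=⊥  new=⊥  stable
  step 7. node 6  ⊔preds=[-6,4]  new=[-6,5]  old=⊥  +wl: 0
  step 8. node 7  ⊔preds=[-6,5]  new=[-6,6]  old=⊥  +wl: 
  step 9. node 2  ⊔preds=[-5,4]  new=[-6,6]  old=[-6,-1]  +wl: 6
  step 10. node 0  ⊔preds=[-6,5]  new=[-6,5]  old=⊥  +wl: 5
  step 11. node 6  ⊔preds=[-6,6]  new=[-6,6]  old=[-6,5]  +wl: 0,7
  step 12. node 5  ⊔preds=[-6,5]  new=[-6,5]  old=⊥  +wl: 4
  step 13. node 0  ⊔preds=[-6,6]  new=[-6,6]  old=[-6,5]  +wl: 5,6
  step 14. node 7  ⊔preds=[-6,6]  new=[-6,6]  stable
  step 15. node 4  ⊔preds=[-6,5]  new=[-4,6]  old=⊥  +wl: 3
  step 16. node 5  ⊔preds=[-6,6]  new=[-6,6]  old=[-6,5]  +wl: 4
  step 17. node 6  ⊔preds=[-6,6]  new=[-6,6]  stable
  step 18. node 3  ⊔preds=[-5,6]  new=[3,4]  stable
  step 19. node 4  ⊔preds=[-6,6]  new=[-4,6]  stable

Least fixpoint reached:
  node 0: [-6,6]
  node 1: [-5,-3]
  node 2: [-6,6]
  node 3: [3,4]
  node 4: [-4,6]
  node 5: [-6,6]
  node 6: [-6,6]
  node 7: [-6,6]

no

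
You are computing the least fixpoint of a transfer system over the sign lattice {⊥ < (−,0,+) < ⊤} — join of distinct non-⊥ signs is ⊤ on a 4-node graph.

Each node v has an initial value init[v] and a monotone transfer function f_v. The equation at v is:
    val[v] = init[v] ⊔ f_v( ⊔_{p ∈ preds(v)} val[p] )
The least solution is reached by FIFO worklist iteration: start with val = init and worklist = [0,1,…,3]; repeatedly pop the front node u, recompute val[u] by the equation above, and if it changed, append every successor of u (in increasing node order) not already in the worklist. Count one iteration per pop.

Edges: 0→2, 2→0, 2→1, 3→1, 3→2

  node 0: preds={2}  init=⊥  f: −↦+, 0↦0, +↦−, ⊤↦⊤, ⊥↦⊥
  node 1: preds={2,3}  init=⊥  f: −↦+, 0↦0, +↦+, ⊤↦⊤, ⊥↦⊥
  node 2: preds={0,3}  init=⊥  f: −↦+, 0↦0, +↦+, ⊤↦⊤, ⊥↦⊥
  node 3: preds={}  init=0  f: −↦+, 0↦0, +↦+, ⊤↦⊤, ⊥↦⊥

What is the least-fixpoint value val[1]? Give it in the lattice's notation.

0

Trace (7 dequeues):
  [1] u=0 | in ⊥ | out ⊥ | ==
  [2] u=1 | in 0 | out 0 | prev ⊥ | push {}
  [3] u=2 | in 0 | out 0 | prev ⊥ | push {0,1}
  [4] u=3 | in ⊥ | out 0 | ==
  [5] u=0 | in 0 | out 0 | prev ⊥ | push {2}
  [6] u=1 | in 0 | out 0 | ==
  [7] u=2 | in 0 | out 0 | ==

Converged values:
  [0] 0
  [1] 0
  [2] 0
  [3] 0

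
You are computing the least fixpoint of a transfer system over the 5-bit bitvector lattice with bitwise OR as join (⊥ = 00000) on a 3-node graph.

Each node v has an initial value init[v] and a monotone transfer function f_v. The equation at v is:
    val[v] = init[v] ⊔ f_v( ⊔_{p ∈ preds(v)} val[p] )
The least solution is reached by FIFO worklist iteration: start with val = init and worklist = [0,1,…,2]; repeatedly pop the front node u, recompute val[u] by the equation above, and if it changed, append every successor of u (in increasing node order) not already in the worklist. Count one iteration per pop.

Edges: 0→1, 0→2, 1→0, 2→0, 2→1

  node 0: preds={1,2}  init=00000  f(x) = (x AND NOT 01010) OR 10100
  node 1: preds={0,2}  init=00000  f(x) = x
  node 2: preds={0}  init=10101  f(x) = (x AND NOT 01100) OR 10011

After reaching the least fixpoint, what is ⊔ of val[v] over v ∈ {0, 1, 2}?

10111

Iteration log — 6 steps:
  step 1. node 0  ⊔preds=10101  new=10101  old=00000  +wl: 
  step 2. node 1  ⊔preds=10101  new=10101  old=00000  +wl: 0
  step 3. node 2  ⊔preds=10101  new=10111  old=10101  +wl: 1
  step 4. node 0  ⊔preds=10111  new=10101  stable
  step 5. node 1  ⊔preds=10111  new=10111  old=10101  +wl: 0
  step 6. node 0  ⊔preds=10111  new=10101  stable

Least fixpoint reached:
  node 0: 10101
  node 1: 10111
  node 2: 10111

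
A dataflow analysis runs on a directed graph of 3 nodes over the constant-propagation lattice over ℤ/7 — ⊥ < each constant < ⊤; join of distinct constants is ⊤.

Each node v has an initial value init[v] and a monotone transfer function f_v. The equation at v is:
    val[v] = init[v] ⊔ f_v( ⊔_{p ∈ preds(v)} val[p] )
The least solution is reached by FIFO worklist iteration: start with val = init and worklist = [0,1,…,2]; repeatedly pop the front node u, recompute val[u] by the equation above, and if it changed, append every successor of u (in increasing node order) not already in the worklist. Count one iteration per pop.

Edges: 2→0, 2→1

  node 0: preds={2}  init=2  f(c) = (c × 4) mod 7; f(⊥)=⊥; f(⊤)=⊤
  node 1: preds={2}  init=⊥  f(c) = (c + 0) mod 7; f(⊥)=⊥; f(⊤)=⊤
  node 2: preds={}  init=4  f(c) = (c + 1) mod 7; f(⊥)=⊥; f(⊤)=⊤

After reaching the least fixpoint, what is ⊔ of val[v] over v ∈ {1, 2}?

4

Worklist (3 pops):
  #1 pop 0: in=4 → 2 (no change)
  #2 pop 1: in=4 → 4 (was ⊥); enqueue []
  #3 pop 2: in=⊥ → 4 (no change)

Fixpoint:
  val[0] = 2
  val[1] = 4
  val[2] = 4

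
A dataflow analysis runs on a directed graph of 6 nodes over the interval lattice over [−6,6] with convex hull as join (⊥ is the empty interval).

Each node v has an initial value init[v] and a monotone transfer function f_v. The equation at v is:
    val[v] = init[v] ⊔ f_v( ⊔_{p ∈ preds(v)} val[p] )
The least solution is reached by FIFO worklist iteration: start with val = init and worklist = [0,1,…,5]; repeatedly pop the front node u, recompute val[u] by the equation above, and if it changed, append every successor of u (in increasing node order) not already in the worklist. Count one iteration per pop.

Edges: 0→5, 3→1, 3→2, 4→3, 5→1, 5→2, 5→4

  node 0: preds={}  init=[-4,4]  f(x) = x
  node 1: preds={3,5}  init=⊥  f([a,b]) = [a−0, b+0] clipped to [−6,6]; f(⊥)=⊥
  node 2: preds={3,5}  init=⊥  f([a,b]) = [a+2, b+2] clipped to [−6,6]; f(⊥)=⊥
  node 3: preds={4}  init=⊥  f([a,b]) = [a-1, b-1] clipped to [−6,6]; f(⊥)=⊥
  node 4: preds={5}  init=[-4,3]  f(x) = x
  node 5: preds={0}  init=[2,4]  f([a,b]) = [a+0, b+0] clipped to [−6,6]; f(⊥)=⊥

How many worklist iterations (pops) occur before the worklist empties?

Worklist (12 pops):
  #1 pop 0: in=⊥ → [-4,4] (no change)
  #2 pop 1: in=[2,4] → [2,4] (was ⊥); enqueue []
  #3 pop 2: in=[2,4] → [4,6] (was ⊥); enqueue []
  #4 pop 3: in=[-4,3] → [-5,2] (was ⊥); enqueue [1,2]
  #5 pop 4: in=[2,4] → [-4,4] (was [-4,3]); enqueue [3]
  #6 pop 5: in=[-4,4] → [-4,4] (was [2,4]); enqueue [4]
  #7 pop 1: in=[-5,4] → [-5,4] (was [2,4]); enqueue []
  #8 pop 2: in=[-5,4] → [-3,6] (was [4,6]); enqueue []
  #9 pop 3: in=[-4,4] → [-5,3] (was [-5,2]); enqueue [1,2]
  #10 pop 4: in=[-4,4] → [-4,4] (no change)
  #11 pop 1: in=[-5,4] → [-5,4] (no change)
  #12 pop 2: in=[-5,4] → [-3,6] (no change)

Fixpoint:
  val[0] = [-4,4]
  val[1] = [-5,4]
  val[2] = [-3,6]
  val[3] = [-5,3]
  val[4] = [-4,4]
  val[5] = [-4,4]

12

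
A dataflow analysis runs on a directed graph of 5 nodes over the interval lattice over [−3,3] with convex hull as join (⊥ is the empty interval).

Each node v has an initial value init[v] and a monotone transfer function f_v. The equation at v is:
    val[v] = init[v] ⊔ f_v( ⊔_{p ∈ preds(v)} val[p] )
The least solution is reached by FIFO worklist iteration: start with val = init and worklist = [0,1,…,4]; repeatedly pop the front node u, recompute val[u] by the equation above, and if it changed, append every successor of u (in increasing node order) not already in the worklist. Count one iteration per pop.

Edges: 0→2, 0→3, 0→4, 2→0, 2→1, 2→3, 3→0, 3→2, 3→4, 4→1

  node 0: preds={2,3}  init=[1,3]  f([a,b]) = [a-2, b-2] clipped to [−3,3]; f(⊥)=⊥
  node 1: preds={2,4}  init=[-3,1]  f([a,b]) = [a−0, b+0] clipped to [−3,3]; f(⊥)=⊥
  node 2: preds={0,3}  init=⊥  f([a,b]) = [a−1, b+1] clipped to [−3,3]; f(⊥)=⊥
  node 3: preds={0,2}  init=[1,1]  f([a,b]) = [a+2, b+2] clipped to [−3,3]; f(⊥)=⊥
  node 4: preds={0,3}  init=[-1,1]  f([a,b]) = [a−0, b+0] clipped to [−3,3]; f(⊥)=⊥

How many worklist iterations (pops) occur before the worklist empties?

Worklist (13 pops):
  #1 pop 0: in=[1,1] → [-1,3] (was [1,3]); enqueue []
  #2 pop 1: in=[-1,1] → [-3,1] (no change)
  #3 pop 2: in=[-1,3] → [-2,3] (was ⊥); enqueue [0,1]
  #4 pop 3: in=[-2,3] → [0,3] (was [1,1]); enqueue [2]
  #5 pop 4: in=[-1,3] → [-1,3] (was [-1,1]); enqueue []
  #6 pop 0: in=[-2,3] → [-3,3] (was [-1,3]); enqueue [3,4]
  #7 pop 1: in=[-2,3] → [-3,3] (was [-3,1]); enqueue []
  #8 pop 2: in=[-3,3] → [-3,3] (was [-2,3]); enqueue [0,1]
  #9 pop 3: in=[-3,3] → [-1,3] (was [0,3]); enqueue [2]
  #10 pop 4: in=[-3,3] → [-3,3] (was [-1,3]); enqueue []
  #11 pop 0: in=[-3,3] → [-3,3] (no change)
  #12 pop 1: in=[-3,3] → [-3,3] (no change)
  #13 pop 2: in=[-3,3] → [-3,3] (no change)

Fixpoint:
  val[0] = [-3,3]
  val[1] = [-3,3]
  val[2] = [-3,3]
  val[3] = [-1,3]
  val[4] = [-3,3]

13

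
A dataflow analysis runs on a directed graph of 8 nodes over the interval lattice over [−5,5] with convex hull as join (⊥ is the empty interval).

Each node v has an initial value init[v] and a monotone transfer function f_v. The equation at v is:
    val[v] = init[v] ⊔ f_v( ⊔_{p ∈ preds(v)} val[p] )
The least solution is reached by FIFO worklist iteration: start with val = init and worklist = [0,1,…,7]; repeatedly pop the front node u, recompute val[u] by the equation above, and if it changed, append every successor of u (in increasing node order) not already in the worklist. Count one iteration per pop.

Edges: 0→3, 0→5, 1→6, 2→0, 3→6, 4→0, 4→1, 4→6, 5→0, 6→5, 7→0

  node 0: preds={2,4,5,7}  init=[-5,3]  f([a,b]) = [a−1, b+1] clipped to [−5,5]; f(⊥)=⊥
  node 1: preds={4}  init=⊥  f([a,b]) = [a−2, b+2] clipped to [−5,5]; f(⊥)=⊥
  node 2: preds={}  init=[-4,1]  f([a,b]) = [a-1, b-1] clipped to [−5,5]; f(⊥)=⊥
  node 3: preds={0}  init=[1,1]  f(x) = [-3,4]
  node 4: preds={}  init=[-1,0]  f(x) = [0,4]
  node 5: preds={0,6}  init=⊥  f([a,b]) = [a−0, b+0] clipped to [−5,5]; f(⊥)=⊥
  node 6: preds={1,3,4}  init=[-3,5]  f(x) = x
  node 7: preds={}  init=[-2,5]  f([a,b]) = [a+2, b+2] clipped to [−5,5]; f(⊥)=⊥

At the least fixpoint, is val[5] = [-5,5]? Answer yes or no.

Trace (11 dequeues):
  [1] u=0 | in [-4,5] | out [-5,5] | prev [-5,3] | push {}
  [2] u=1 | in [-1,0] | out [-3,2] | prev ⊥ | push {}
  [3] u=2 | in ⊥ | out [-4,1] | ==
  [4] u=3 | in [-5,5] | out [-3,4] | prev [1,1] | push {}
  [5] u=4 | in ⊥ | out [-1,4] | prev [-1,0] | push {0,1}
  [6] u=5 | in [-5,5] | out [-5,5] | prev ⊥ | push {}
  [7] u=6 | in [-3,4] | out [-3,5] | ==
  [8] u=7 | in ⊥ | out [-2,5] | ==
  [9] u=0 | in [-5,5] | out [-5,5] | ==
  [10] u=1 | in [-1,4] | out [-3,5] | prev [-3,2] | push {6}
  [11] u=6 | in [-3,5] | out [-3,5] | ==

Converged values:
  [0] [-5,5]
  [1] [-3,5]
  [2] [-4,1]
  [3] [-3,4]
  [4] [-1,4]
  [5] [-5,5]
  [6] [-3,5]
  [7] [-2,5]

yes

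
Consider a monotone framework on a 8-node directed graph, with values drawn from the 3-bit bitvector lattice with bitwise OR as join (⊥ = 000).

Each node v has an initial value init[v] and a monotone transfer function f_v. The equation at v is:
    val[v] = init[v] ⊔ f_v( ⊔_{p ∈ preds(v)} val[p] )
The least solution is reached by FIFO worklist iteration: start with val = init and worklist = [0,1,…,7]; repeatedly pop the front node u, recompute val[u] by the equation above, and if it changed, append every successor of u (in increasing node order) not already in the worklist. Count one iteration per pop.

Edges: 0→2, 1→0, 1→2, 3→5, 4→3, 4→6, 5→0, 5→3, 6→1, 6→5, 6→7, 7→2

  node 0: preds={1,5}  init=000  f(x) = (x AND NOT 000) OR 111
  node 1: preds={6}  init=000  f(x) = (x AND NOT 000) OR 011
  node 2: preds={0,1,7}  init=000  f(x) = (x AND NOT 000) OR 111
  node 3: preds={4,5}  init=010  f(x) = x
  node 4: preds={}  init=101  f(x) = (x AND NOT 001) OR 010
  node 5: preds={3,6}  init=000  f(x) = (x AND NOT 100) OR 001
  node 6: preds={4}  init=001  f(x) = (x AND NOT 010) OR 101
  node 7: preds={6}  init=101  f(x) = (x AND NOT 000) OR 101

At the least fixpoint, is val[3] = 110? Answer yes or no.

no

Iteration log — 14 steps:
  step 1. node 0  ⊔preds=000  new=111  old=000  +wl: 
  step 2. node 1  ⊔preds=001  new=011  old=000  +wl: 0
  step 3. node 2  ⊔preds=111  new=111  old=000  +wl: 
  step 4. node 3  ⊔preds=101  new=111  old=010  +wl: 
  step 5. node 4  ⊔preds=000  new=111  old=101  +wl: 3
  step 6. node 5  ⊔preds=111  new=011  old=000  +wl: 
  step 7. node 6  ⊔preds=111  new=101  old=001  +wl: 1,5
  step 8. node 7  ⊔preds=101  new=101  stable
  step 9. node 0  ⊔preds=011  new=111  stable
  step 10. node 3  ⊔preds=111  new=111  stable
  step 11. node 1  ⊔preds=101  new=111  old=011  +wl: 0,2
  step 12. node 5  ⊔preds=111  new=011  stable
  step 13. node 0  ⊔preds=111  new=111  stable
  step 14. node 2  ⊔preds=111  new=111  stable

Least fixpoint reached:
  node 0: 111
  node 1: 111
  node 2: 111
  node 3: 111
  node 4: 111
  node 5: 011
  node 6: 101
  node 7: 101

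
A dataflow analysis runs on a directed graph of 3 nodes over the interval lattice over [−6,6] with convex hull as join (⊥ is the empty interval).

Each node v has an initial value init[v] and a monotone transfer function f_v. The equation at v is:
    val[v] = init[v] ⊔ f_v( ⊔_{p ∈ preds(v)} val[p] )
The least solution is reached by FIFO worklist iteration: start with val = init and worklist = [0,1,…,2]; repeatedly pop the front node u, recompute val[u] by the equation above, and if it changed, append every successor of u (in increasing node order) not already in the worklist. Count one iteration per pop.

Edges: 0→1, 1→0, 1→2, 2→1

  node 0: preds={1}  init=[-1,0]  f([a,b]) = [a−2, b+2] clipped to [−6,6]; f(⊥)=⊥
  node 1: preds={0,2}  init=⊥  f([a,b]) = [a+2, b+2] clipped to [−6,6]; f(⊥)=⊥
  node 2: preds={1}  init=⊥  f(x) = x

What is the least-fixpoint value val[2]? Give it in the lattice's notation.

Iteration log — 8 steps:
  step 1. node 0  ⊔preds=⊥  new=[-1,0]  stable
  step 2. node 1  ⊔preds=[-1,0]  new=[1,2]  old=⊥  +wl: 0
  step 3. node 2  ⊔preds=[1,2]  new=[1,2]  old=⊥  +wl: 1
  step 4. node 0  ⊔preds=[1,2]  new=[-1,4]  old=[-1,0]  +wl: 
  step 5. node 1  ⊔preds=[-1,4]  new=[1,6]  old=[1,2]  +wl: 0,2
  step 6. node 0  ⊔preds=[1,6]  new=[-1,6]  old=[-1,4]  +wl: 1
  step 7. node 2  ⊔preds=[1,6]  new=[1,6]  old=[1,2]  +wl: 
  step 8. node 1  ⊔preds=[-1,6]  new=[1,6]  stable

Least fixpoint reached:
  node 0: [-1,6]
  node 1: [1,6]
  node 2: [1,6]

[1,6]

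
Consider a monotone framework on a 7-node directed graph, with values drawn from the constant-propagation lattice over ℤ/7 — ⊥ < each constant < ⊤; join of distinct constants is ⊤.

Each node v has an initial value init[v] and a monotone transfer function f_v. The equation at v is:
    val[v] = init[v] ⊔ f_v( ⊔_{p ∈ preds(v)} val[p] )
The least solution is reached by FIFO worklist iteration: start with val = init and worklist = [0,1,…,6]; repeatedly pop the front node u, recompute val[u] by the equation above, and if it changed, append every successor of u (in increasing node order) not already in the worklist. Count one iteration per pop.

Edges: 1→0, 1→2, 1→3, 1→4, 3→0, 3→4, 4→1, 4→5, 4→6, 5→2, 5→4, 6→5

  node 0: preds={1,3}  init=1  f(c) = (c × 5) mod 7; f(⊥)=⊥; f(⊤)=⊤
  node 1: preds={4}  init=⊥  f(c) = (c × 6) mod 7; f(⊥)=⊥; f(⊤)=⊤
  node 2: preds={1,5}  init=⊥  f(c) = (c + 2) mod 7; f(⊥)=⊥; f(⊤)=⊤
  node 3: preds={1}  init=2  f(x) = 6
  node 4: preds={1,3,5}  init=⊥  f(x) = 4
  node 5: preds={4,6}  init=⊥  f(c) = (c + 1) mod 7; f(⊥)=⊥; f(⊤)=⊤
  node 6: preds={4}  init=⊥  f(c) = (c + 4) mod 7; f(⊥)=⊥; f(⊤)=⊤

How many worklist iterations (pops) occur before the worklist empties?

16

Worklist (16 pops):
  #1 pop 0: in=2 → ⊤ (was 1); enqueue []
  #2 pop 1: in=⊥ → ⊥ (no change)
  #3 pop 2: in=⊥ → ⊥ (no change)
  #4 pop 3: in=⊥ → ⊤ (was 2); enqueue [0]
  #5 pop 4: in=⊤ → 4 (was ⊥); enqueue [1]
  #6 pop 5: in=4 → 5 (was ⊥); enqueue [2,4]
  #7 pop 6: in=4 → 1 (was ⊥); enqueue [5]
  #8 pop 0: in=⊤ → ⊤ (no change)
  #9 pop 1: in=4 → 3 (was ⊥); enqueue [0,3]
  #10 pop 2: in=⊤ → ⊤ (was ⊥); enqueue []
  #11 pop 4: in=⊤ → 4 (no change)
  #12 pop 5: in=⊤ → ⊤ (was 5); enqueue [2,4]
  #13 pop 0: in=⊤ → ⊤ (no change)
  #14 pop 3: in=3 → ⊤ (no change)
  #15 pop 2: in=⊤ → ⊤ (no change)
  #16 pop 4: in=⊤ → 4 (no change)

Fixpoint:
  val[0] = ⊤
  val[1] = 3
  val[2] = ⊤
  val[3] = ⊤
  val[4] = 4
  val[5] = ⊤
  val[6] = 1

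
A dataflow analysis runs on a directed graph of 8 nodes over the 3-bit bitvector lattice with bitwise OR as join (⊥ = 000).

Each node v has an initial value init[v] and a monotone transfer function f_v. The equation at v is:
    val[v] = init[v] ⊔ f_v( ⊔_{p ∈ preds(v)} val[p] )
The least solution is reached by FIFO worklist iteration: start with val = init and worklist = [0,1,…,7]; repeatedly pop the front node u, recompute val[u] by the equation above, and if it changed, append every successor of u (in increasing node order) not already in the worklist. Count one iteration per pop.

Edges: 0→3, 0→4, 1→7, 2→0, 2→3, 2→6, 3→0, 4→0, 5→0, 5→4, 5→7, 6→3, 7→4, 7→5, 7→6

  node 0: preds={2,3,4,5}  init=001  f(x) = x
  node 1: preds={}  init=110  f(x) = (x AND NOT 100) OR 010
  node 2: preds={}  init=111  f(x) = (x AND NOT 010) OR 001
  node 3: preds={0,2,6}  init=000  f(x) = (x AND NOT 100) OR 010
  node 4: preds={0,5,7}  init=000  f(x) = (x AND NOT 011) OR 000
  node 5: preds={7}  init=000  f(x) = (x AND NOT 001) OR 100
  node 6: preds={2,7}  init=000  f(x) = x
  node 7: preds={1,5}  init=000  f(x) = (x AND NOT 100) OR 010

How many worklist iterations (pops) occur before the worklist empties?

Iteration log — 16 steps:
  step 1. node 0  ⊔preds=111  new=111  old=001  +wl: 
  step 2. node 1  ⊔preds=000  new=110  stable
  step 3. node 2  ⊔preds=000  new=111  stable
  step 4. node 3  ⊔preds=111  new=011  old=000  +wl: 0
  step 5. node 4  ⊔preds=111  new=100  old=000  +wl: 
  step 6. node 5  ⊔preds=000  new=100  old=000  +wl: 4
  step 7. node 6  ⊔preds=111  new=111  old=000  +wl: 3
  step 8. node 7  ⊔preds=110  new=010  old=000  +wl: 5,6
  step 9. node 0  ⊔preds=111  new=111  stable
  step 10. node 4  ⊔preds=111  new=100  stable
  step 11. node 3  ⊔preds=111  new=011  stable
  step 12. node 5  ⊔preds=010  new=110  old=100  +wl: 0,4,7
  step 13. node 6  ⊔preds=111  new=111  stable
  step 14. node 0  ⊔preds=111  new=111  stable
  step 15. node 4  ⊔preds=111  new=100  stable
  step 16. node 7  ⊔preds=110  new=010  stable

Least fixpoint reached:
  node 0: 111
  node 1: 110
  node 2: 111
  node 3: 011
  node 4: 100
  node 5: 110
  node 6: 111
  node 7: 010

16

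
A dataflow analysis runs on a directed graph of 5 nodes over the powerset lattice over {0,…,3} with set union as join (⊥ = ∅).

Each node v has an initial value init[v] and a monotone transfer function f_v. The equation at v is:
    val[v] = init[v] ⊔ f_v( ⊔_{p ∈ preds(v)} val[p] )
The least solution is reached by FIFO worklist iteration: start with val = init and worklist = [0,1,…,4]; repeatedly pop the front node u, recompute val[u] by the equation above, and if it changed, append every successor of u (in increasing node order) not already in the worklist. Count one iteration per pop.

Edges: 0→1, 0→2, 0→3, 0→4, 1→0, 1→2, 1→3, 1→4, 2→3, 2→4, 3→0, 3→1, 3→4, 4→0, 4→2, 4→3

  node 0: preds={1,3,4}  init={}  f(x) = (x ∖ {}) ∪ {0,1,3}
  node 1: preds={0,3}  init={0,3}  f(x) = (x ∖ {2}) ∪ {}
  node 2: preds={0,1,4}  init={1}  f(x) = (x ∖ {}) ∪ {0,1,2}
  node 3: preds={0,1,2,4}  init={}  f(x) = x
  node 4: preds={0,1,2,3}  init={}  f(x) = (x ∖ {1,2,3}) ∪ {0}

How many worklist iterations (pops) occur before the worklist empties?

Worklist (10 pops):
  #1 pop 0: in={0,3} → {0,1,3} (was {}); enqueue []
  #2 pop 1: in={0,1,3} → {0,1,3} (was {0,3}); enqueue [0]
  #3 pop 2: in={0,1,3} → {0,1,2,3} (was {1}); enqueue []
  #4 pop 3: in={0,1,2,3} → {0,1,2,3} (was {}); enqueue [1]
  #5 pop 4: in={0,1,2,3} → {0} (was {}); enqueue [2,3]
  #6 pop 0: in={0,1,2,3} → {0,1,2,3} (was {0,1,3}); enqueue [4]
  #7 pop 1: in={0,1,2,3} → {0,1,3} (no change)
  #8 pop 2: in={0,1,2,3} → {0,1,2,3} (no change)
  #9 pop 3: in={0,1,2,3} → {0,1,2,3} (no change)
  #10 pop 4: in={0,1,2,3} → {0} (no change)

Fixpoint:
  val[0] = {0,1,2,3}
  val[1] = {0,1,3}
  val[2] = {0,1,2,3}
  val[3] = {0,1,2,3}
  val[4] = {0}

10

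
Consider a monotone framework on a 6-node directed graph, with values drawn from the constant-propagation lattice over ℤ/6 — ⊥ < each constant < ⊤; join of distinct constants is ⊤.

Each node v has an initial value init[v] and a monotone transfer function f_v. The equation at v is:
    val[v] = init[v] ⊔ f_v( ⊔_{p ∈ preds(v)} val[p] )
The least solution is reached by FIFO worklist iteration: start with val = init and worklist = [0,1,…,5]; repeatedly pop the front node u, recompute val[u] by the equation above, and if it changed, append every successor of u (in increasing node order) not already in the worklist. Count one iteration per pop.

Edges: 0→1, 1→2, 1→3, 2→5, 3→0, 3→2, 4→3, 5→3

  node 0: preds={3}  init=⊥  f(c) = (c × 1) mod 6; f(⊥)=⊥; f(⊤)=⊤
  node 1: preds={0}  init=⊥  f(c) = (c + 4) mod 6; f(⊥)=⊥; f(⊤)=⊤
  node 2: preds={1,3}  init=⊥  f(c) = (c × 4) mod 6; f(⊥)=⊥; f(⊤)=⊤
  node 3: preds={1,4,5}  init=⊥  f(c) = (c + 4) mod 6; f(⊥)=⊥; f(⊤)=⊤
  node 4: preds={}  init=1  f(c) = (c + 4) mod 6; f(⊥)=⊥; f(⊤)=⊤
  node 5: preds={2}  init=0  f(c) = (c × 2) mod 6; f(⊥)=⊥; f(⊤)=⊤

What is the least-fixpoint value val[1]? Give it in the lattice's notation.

⊤

Trace (12 dequeues):
  [1] u=0 | in ⊥ | out ⊥ | ==
  [2] u=1 | in ⊥ | out ⊥ | ==
  [3] u=2 | in ⊥ | out ⊥ | ==
  [4] u=3 | in ⊤ | out ⊤ | prev ⊥ | push {0,2}
  [5] u=4 | in ⊥ | out 1 | ==
  [6] u=5 | in ⊥ | out 0 | ==
  [7] u=0 | in ⊤ | out ⊤ | prev ⊥ | push {1}
  [8] u=2 | in ⊤ | out ⊤ | prev ⊥ | push {5}
  [9] u=1 | in ⊤ | out ⊤ | prev ⊥ | push {2,3}
  [10] u=5 | in ⊤ | out ⊤ | prev 0 | push {}
  [11] u=2 | in ⊤ | out ⊤ | ==
  [12] u=3 | in ⊤ | out ⊤ | ==

Converged values:
  [0] ⊤
  [1] ⊤
  [2] ⊤
  [3] ⊤
  [4] 1
  [5] ⊤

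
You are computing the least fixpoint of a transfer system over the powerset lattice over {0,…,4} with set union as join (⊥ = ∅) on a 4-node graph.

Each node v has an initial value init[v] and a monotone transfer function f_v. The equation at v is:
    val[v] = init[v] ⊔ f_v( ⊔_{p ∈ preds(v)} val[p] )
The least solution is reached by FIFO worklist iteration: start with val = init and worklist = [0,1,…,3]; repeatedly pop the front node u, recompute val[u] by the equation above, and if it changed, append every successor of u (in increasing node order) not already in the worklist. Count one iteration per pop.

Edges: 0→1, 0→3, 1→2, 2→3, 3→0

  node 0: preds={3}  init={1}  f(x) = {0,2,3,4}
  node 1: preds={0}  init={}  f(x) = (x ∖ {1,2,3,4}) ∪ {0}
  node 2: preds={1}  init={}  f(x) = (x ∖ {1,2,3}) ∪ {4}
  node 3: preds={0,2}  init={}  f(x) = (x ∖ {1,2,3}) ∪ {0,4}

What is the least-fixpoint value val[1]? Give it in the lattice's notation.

Iteration log — 5 steps:
  step 1. node 0  ⊔preds={}  new={0,1,2,3,4}  old={1}  +wl: 
  step 2. node 1  ⊔preds={0,1,2,3,4}  new={0}  old={}  +wl: 
  step 3. node 2  ⊔preds={0}  new={0,4}  old={}  +wl: 
  step 4. node 3  ⊔preds={0,1,2,3,4}  new={0,4}  old={}  +wl: 0
  step 5. node 0  ⊔preds={0,4}  new={0,1,2,3,4}  stable

Least fixpoint reached:
  node 0: {0,1,2,3,4}
  node 1: {0}
  node 2: {0,4}
  node 3: {0,4}

{0}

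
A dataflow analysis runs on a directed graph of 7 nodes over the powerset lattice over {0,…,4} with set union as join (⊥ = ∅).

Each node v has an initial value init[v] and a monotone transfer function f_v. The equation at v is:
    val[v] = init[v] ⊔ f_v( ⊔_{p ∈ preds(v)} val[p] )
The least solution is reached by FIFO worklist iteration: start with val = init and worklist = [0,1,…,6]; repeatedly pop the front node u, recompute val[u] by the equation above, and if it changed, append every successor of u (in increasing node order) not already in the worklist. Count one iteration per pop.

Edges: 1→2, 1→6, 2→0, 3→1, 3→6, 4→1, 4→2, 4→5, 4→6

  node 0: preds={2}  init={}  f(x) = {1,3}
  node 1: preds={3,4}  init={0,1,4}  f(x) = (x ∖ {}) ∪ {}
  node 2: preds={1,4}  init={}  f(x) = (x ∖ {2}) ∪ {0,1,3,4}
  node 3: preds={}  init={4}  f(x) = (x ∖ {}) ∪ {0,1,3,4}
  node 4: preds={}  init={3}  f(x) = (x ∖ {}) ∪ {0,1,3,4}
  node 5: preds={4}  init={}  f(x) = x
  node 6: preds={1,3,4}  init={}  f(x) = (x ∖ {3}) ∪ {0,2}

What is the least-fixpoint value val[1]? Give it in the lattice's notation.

{0,1,3,4}

Iteration log — 10 steps:
  step 1. node 0  ⊔preds={}  new={1,3}  old={}  +wl: 
  step 2. node 1  ⊔preds={3,4}  new={0,1,3,4}  old={0,1,4}  +wl: 
  step 3. node 2  ⊔preds={0,1,3,4}  new={0,1,3,4}  old={}  +wl: 0
  step 4. node 3  ⊔preds={}  new={0,1,3,4}  old={4}  +wl: 1
  step 5. node 4  ⊔preds={}  new={0,1,3,4}  old={3}  +wl: 2
  step 6. node 5  ⊔preds={0,1,3,4}  new={0,1,3,4}  old={}  +wl: 
  step 7. node 6  ⊔preds={0,1,3,4}  new={0,1,2,4}  old={}  +wl: 
  step 8. node 0  ⊔preds={0,1,3,4}  new={1,3}  stable
  step 9. node 1  ⊔preds={0,1,3,4}  new={0,1,3,4}  stable
  step 10. node 2  ⊔preds={0,1,3,4}  new={0,1,3,4}  stable

Least fixpoint reached:
  node 0: {1,3}
  node 1: {0,1,3,4}
  node 2: {0,1,3,4}
  node 3: {0,1,3,4}
  node 4: {0,1,3,4}
  node 5: {0,1,3,4}
  node 6: {0,1,2,4}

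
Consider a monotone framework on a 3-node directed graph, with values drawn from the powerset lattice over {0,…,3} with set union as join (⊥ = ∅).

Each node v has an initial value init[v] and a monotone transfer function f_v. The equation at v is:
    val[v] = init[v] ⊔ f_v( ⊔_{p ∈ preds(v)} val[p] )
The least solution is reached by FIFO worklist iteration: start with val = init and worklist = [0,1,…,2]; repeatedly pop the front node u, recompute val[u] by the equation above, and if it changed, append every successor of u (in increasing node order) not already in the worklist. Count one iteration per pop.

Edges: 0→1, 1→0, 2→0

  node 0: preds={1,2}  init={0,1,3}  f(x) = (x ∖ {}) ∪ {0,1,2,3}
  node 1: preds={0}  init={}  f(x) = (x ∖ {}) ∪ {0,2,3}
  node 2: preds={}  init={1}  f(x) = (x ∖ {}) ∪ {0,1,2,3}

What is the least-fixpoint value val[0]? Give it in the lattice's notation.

{0,1,2,3}

Iteration log — 4 steps:
  step 1. node 0  ⊔preds={1}  new={0,1,2,3}  old={0,1,3}  +wl: 
  step 2. node 1  ⊔preds={0,1,2,3}  new={0,1,2,3}  old={}  +wl: 0
  step 3. node 2  ⊔preds={}  new={0,1,2,3}  old={1}  +wl: 
  step 4. node 0  ⊔preds={0,1,2,3}  new={0,1,2,3}  stable

Least fixpoint reached:
  node 0: {0,1,2,3}
  node 1: {0,1,2,3}
  node 2: {0,1,2,3}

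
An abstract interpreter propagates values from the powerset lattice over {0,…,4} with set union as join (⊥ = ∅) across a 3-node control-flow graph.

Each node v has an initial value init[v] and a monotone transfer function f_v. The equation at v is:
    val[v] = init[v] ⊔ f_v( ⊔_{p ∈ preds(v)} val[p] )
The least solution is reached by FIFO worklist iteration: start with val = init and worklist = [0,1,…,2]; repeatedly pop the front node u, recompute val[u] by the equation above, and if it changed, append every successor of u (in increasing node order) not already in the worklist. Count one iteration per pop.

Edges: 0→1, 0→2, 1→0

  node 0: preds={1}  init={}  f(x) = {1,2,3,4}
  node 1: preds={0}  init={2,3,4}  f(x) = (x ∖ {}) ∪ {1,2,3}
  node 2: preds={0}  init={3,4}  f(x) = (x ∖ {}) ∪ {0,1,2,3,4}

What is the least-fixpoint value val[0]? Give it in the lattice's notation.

Trace (4 dequeues):
  [1] u=0 | in {2,3,4} | out {1,2,3,4} | prev {} | push {}
  [2] u=1 | in {1,2,3,4} | out {1,2,3,4} | prev {2,3,4} | push {0}
  [3] u=2 | in {1,2,3,4} | out {0,1,2,3,4} | prev {3,4} | push {}
  [4] u=0 | in {1,2,3,4} | out {1,2,3,4} | ==

Converged values:
  [0] {1,2,3,4}
  [1] {1,2,3,4}
  [2] {0,1,2,3,4}

{1,2,3,4}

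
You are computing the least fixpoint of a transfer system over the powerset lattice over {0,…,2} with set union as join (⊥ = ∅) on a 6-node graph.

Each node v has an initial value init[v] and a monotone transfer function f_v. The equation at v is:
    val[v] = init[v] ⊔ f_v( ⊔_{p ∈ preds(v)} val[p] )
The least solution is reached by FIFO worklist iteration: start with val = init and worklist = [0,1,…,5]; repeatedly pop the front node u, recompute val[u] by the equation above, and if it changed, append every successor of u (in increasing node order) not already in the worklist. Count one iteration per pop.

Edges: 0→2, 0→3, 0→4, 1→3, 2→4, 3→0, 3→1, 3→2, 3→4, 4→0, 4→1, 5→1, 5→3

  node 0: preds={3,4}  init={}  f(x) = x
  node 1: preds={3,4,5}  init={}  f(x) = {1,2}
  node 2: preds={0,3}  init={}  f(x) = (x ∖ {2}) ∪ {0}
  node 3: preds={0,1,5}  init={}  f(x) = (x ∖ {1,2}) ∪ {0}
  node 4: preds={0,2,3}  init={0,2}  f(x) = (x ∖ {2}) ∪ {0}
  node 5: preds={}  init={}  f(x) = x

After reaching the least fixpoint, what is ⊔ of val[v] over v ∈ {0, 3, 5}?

{0,2}

Iteration log — 9 steps:
  step 1. node 0  ⊔preds={0,2}  new={0,2}  old={}  +wl: 
  step 2. node 1  ⊔preds={0,2}  new={1,2}  old={}  +wl: 
  step 3. node 2  ⊔preds={0,2}  new={0}  old={}  +wl: 
  step 4. node 3  ⊔preds={0,1,2}  new={0}  old={}  +wl: 0,1,2
  step 5. node 4  ⊔preds={0,2}  new={0,2}  stable
  step 6. node 5  ⊔preds={}  new={}  stable
  step 7. node 0  ⊔preds={0,2}  new={0,2}  stable
  step 8. node 1  ⊔preds={0,2}  new={1,2}  stable
  step 9. node 2  ⊔preds={0,2}  new={0}  stable

Least fixpoint reached:
  node 0: {0,2}
  node 1: {1,2}
  node 2: {0}
  node 3: {0}
  node 4: {0,2}
  node 5: {}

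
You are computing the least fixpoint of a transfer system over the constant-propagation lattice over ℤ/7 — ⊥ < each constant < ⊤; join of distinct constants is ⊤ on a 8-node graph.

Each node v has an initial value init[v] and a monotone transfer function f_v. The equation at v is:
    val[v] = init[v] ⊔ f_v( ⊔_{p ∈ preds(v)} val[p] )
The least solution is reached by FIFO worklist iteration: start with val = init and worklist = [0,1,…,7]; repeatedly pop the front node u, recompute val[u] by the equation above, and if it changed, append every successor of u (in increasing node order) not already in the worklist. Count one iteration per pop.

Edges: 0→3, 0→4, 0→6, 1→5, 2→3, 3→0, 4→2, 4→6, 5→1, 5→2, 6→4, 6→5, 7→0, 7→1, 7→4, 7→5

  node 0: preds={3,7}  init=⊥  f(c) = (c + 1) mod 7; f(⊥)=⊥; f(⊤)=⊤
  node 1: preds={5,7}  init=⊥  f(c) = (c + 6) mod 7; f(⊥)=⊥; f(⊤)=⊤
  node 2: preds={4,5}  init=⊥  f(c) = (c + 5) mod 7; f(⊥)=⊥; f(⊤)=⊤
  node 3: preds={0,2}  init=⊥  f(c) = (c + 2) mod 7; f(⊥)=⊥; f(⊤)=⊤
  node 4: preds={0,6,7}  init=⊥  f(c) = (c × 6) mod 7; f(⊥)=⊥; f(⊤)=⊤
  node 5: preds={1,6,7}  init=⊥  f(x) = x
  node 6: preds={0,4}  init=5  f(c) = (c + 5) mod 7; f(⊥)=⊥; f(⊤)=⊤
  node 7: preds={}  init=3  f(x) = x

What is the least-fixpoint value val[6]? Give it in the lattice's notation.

⊤

Worklist (16 pops):
  #1 pop 0: in=3 → 4 (was ⊥); enqueue []
  #2 pop 1: in=3 → 2 (was ⊥); enqueue []
  #3 pop 2: in=⊥ → ⊥ (no change)
  #4 pop 3: in=4 → 6 (was ⊥); enqueue [0]
  #5 pop 4: in=⊤ → ⊤ (was ⊥); enqueue [2]
  #6 pop 5: in=⊤ → ⊤ (was ⊥); enqueue [1]
  #7 pop 6: in=⊤ → ⊤ (was 5); enqueue [4,5]
  #8 pop 7: in=⊥ → 3 (no change)
  #9 pop 0: in=⊤ → ⊤ (was 4); enqueue [3,6]
  #10 pop 2: in=⊤ → ⊤ (was ⊥); enqueue []
  #11 pop 1: in=⊤ → ⊤ (was 2); enqueue []
  #12 pop 4: in=⊤ → ⊤ (no change)
  #13 pop 5: in=⊤ → ⊤ (no change)
  #14 pop 3: in=⊤ → ⊤ (was 6); enqueue [0]
  #15 pop 6: in=⊤ → ⊤ (no change)
  #16 pop 0: in=⊤ → ⊤ (no change)

Fixpoint:
  val[0] = ⊤
  val[1] = ⊤
  val[2] = ⊤
  val[3] = ⊤
  val[4] = ⊤
  val[5] = ⊤
  val[6] = ⊤
  val[7] = 3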